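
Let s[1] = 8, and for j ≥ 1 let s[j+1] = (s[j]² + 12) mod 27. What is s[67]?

s[1] = 8,  s[2] = 22,  s[3] = 10,  s[4] = 4,  s[5] = 1,  s[6] = 13,  s[7] = 19,  s[8] = 22.
Since s[8] = s[2] = 22, the sequence is eventually periodic: after a pre-period of length 1 it cycles with period 6.
For j ≥ 2, s[j] depends only on (j - 2) mod 6. (67 - 2) mod 6 = 5, so s[67] = s[7] = 19.

19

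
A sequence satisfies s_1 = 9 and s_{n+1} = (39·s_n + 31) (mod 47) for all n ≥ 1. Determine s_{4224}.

Listing terms: s_1 = 9; s_2 = 6; s_3 = 30; s_4 = 26; s_5 = 11; s_6 = 37; s_7 = 17; s_8 = 36; s_9 = 25; s_{10} = 19; s_{11} = 20; s_{12} = 12; s_{13} = 29; s_{14} = 34; s_{15} = 41; s_{16} = 32; s_{17} = 10; s_{18} = 45; s_{19} = 0; s_{20} = 31; s_{21} = 18; s_{22} = 28; s_{23} = 42; s_{24} = 24; s_{25} = 27; s_{26} = 3; s_{27} = 7; s_{28} = 22; s_{29} = 43; s_{30} = 16; s_{31} = 44; s_{32} = 8; s_{33} = 14; s_{34} = 13; s_{35} = 21; s_{36} = 4; s_{37} = 46; s_{38} = 39; s_{39} = 1; s_{40} = 23; s_{41} = 35; s_{42} = 33; s_{43} = 2; s_{44} = 15; s_{45} = 5; s_{46} = 38; s_{47} = 9.
The sequence repeats with period 46.
So s_{4224} = s_{1 + ((4224-1) mod 46)} = s_{38} = 39.

39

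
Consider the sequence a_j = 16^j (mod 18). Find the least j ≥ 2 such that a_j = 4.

Listing terms: a_1 = 16; a_2 = 4; a_3 = 10; a_4 = 16.
Since a_4 = a_1 = 16, the sequence is periodic with period 3.
The value 4 first appears (with j ≥ 2) at a_2.

2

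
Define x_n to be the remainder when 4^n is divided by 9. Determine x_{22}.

4

x_1 = 4,  x_2 = 7,  x_3 = 1,  x_4 = 4.
Since x_4 = x_1 = 4, the sequence is periodic with period 3.
So x_{22} = x_{1 + ((22-1) mod 3)} = x_1 = 4.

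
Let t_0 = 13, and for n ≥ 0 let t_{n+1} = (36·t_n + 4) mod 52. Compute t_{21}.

28

t_0 = 13,  t_1 = 4,  t_2 = 44,  t_3 = 28,  t_4 = 24,  t_5 = 36,  t_6 = 0,  t_7 = 4.
Since t_7 = t_1 = 4, the sequence is eventually periodic: after a pre-period of length 1 it cycles with period 6.
For n ≥ 1, t_n depends only on (n - 1) mod 6. (21 - 1) mod 6 = 2, so t_{21} = t_3 = 28.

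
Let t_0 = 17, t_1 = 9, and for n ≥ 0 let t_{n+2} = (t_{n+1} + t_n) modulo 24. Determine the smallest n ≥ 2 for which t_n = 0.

5

Computing terms: t_0 = 17, t_1 = 9, t_2 = 2, t_3 = 11, t_4 = 13, t_5 = 0, t_6 = 13, t_7 = 13, t_8 = 2, t_9 = 15, t_{10} = 17, t_{11} = 8, t_{12} = 1, t_{13} = 9, t_{14} = 10, t_{15} = 19, t_{16} = 5, t_{17} = 0, t_{18} = 5, t_{19} = 5, t_{20} = 10, t_{21} = 15, t_{22} = 1, t_{23} = 16, t_{24} = 17, t_{25} = 9.
The sequence repeats with period 24.
The value 0 first appears (with n ≥ 2) at t_5.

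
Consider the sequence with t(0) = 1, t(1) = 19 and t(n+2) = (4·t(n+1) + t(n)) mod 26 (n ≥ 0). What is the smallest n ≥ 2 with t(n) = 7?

4

t(0) = 1; t(1) = 19; t(2) = 25; t(3) = 15; t(4) = 7; t(5) = 17; t(6) = 23; t(7) = 5; t(8) = 17; t(9) = 21; t(10) = 23; t(11) = 9; t(12) = 7; t(13) = 11; t(14) = 25; t(15) = 7; t(16) = 1; t(17) = 11; t(18) = 19; t(19) = 9; t(20) = 3; t(21) = 21; t(22) = 9; t(23) = 5; t(24) = 3; t(25) = 17; t(26) = 19; t(27) = 15; t(28) = 1; t(29) = 19.
Since (t(28), t(29)) = (t(0), t(1)) = (1, 19) (two consecutive terms determine the rest), the sequence is periodic with period 28.
The value 7 first appears (with n ≥ 2) at t(4).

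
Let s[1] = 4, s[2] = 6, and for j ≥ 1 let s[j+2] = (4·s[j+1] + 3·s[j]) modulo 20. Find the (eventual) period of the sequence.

s[1] = 4, s[2] = 6, s[3] = 16, s[4] = 2, s[5] = 16, s[6] = 10, s[7] = 8, s[8] = 2, s[9] = 12, s[10] = 14, s[11] = 12, s[12] = 10, s[13] = 16, s[14] = 14, s[15] = 4, s[16] = 18, s[17] = 4, s[18] = 10, s[19] = 12, s[20] = 18, s[21] = 8, s[22] = 6, s[23] = 8, s[24] = 10, s[25] = 4, s[26] = 6.
The sequence repeats with period 24.

24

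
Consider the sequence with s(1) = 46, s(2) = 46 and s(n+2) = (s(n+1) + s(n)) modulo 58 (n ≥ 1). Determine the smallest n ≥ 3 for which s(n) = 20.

6

We have s(1) = 46, s(2) = 46, s(3) = 34, s(4) = 22, s(5) = 56, s(6) = 20, s(7) = 18, s(8) = 38, s(9) = 56, s(10) = 36, s(11) = 34, s(12) = 12, s(13) = 46, s(14) = 0, s(15) = 46, s(16) = 46.
Since (s(15), s(16)) = (s(1), s(2)) = (46, 46) (two consecutive terms determine the rest), the sequence is periodic with period 14.
The value 20 first appears (with n ≥ 3) at s(6).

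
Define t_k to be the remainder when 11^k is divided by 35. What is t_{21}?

1

Listing terms: t_1 = 11,  t_2 = 16,  t_3 = 1,  t_4 = 11.
The sequence repeats with period 3.
So t_{21} = t_{1 + ((21-1) mod 3)} = t_3 = 1.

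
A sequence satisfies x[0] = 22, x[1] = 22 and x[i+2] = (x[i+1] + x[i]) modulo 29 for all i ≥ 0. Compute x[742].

22

Computing terms: x[0] = 22,  x[1] = 22,  x[2] = 15,  x[3] = 8,  x[4] = 23,  x[5] = 2,  x[6] = 25,  x[7] = 27,  x[8] = 23,  x[9] = 21,  x[10] = 15,  x[11] = 7,  x[12] = 22,  x[13] = 0,  x[14] = 22,  x[15] = 22.
Since (x[14], x[15]) = (x[0], x[1]) = (22, 22) (two consecutive terms determine the rest), the sequence is periodic with period 14.
(742 - 0) mod 14 = 0, so x[742] = x[0] = 22.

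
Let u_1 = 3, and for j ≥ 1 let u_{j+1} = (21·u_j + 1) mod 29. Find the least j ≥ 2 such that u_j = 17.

u_1 = 3, u_2 = 6, u_3 = 11, u_4 = 0, u_5 = 1, u_6 = 22, u_7 = 28, u_8 = 9, u_9 = 16, u_{10} = 18, u_{11} = 2, u_{12} = 14, u_{13} = 5, u_{14} = 19, u_{15} = 23, u_{16} = 20, u_{17} = 15, u_{18} = 26, u_{19} = 25, u_{20} = 4, u_{21} = 27, u_{22} = 17, u_{23} = 10, u_{24} = 8, u_{25} = 24, u_{26} = 12, u_{27} = 21, u_{28} = 7, u_{29} = 3.
Since u_{29} = u_1 = 3, the sequence is periodic with period 28.
The value 17 first appears (with j ≥ 2) at u_{22}.

22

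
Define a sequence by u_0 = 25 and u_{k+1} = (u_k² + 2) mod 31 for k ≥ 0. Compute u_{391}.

Computing terms: u_0 = 25; u_1 = 7; u_2 = 20; u_3 = 30; u_4 = 3; u_5 = 11; u_6 = 30.
Since u_6 = u_3 = 30, the sequence is eventually periodic: after a pre-period of length 3 it cycles with period 3.
For k ≥ 3, u_k depends only on (k - 3) mod 3. (391 - 3) mod 3 = 1, so u_{391} = u_4 = 3.

3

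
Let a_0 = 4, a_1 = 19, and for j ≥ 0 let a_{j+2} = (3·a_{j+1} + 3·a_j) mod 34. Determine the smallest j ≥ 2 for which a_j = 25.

7

Listing terms: a_0 = 4, a_1 = 19, a_2 = 1, a_3 = 26, a_4 = 13, a_5 = 15, a_6 = 16, a_7 = 25, a_8 = 21, a_9 = 2, a_{10} = 1, a_{11} = 9, a_{12} = 30, a_{13} = 15, a_{14} = 33, a_{15} = 8, a_{16} = 21, a_{17} = 19, a_{18} = 18, a_{19} = 9, a_{20} = 13, a_{21} = 32, a_{22} = 33, a_{23} = 25, a_{24} = 4, a_{25} = 19.
The sequence repeats with period 24.
The value 25 first appears (with j ≥ 2) at a_7.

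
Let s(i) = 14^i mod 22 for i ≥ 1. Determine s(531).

14

Listing terms: s(1) = 14; s(2) = 20; s(3) = 16; s(4) = 4; s(5) = 12; s(6) = 14.
The sequence repeats with period 5.
(531 - 1) mod 5 = 0, so s(531) = s(1) = 14.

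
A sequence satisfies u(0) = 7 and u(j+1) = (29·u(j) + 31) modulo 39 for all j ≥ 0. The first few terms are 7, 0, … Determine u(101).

We have u(0) = 7, u(1) = 0, u(2) = 31, u(3) = 33, u(4) = 13, u(5) = 18, u(6) = 7.
Since u(6) = u(0) = 7, the sequence is periodic with period 6.
So u(101) = u(0 + ((101-0) mod 6)) = u(5) = 18.

18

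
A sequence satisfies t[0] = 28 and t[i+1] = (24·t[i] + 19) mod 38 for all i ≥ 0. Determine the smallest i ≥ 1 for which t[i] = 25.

Listing terms: t[0] = 28, t[1] = 7, t[2] = 35, t[3] = 23, t[4] = 1, t[5] = 5, t[6] = 25, t[7] = 11, t[8] = 17, t[9] = 9, t[10] = 7.
Since t[10] = t[1] = 7, the sequence is eventually periodic: after a pre-period of length 1 it cycles with period 9.
The value 25 first appears (with i ≥ 1) at t[6].

6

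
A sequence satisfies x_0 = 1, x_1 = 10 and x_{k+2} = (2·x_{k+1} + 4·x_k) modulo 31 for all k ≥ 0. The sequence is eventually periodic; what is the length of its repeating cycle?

x_0 = 1,  x_1 = 10,  x_2 = 24,  x_3 = 26,  x_4 = 24,  x_5 = 28,  x_6 = 28,  x_7 = 13,  x_8 = 14,  x_9 = 18,  x_{10} = 30,  x_{11} = 8,  x_{12} = 12,  x_{13} = 25,  x_{14} = 5,  x_{15} = 17,  x_{16} = 23,  x_{17} = 21,  x_{18} = 10,  x_{19} = 11,  x_{20} = 0,  x_{21} = 13,  x_{22} = 26,  x_{23} = 11,  x_{24} = 2,  x_{25} = 17,  x_{26} = 11,  x_{27} = 28,  x_{28} = 7,  x_{29} = 2,  x_{30} = 1,  x_{31} = 10.
Since (x_{30}, x_{31}) = (x_0, x_1) = (1, 10) (two consecutive terms determine the rest), the sequence is periodic with period 30.

30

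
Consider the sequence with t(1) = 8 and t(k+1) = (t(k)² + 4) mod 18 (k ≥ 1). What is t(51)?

2

Listing terms: t(1) = 8, t(2) = 14, t(3) = 2, t(4) = 8.
The sequence repeats with period 3.
So t(51) = t(1 + ((51-1) mod 3)) = t(3) = 2.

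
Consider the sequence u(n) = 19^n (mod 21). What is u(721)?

19

u(1) = 19,  u(2) = 4,  u(3) = 13,  u(4) = 16,  u(5) = 10,  u(6) = 1,  u(7) = 19.
The sequence repeats with period 6.
So u(721) = u(1 + ((721-1) mod 6)) = u(1) = 19.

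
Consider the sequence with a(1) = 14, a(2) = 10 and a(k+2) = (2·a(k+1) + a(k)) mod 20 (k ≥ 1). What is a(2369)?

10

Computing terms: a(1) = 14,  a(2) = 10,  a(3) = 14,  a(4) = 18,  a(5) = 10,  a(6) = 18,  a(7) = 6,  a(8) = 10,  a(9) = 6,  a(10) = 2,  a(11) = 10,  a(12) = 2,  a(13) = 14,  a(14) = 10.
Since (a(13), a(14)) = (a(1), a(2)) = (14, 10) (two consecutive terms determine the rest), the sequence is periodic with period 12.
(2369 - 1) mod 12 = 4, so a(2369) = a(5) = 10.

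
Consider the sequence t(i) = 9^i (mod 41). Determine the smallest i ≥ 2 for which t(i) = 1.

Computing terms: t(1) = 9,  t(2) = 40,  t(3) = 32,  t(4) = 1,  t(5) = 9.
The sequence repeats with period 4.
The value 1 first appears (with i ≥ 2) at t(4).

4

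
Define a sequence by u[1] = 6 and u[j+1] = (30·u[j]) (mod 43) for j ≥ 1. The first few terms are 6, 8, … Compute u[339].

We have u[1] = 6, u[2] = 8, u[3] = 25, u[4] = 19, u[5] = 11, u[6] = 29, u[7] = 10, u[8] = 42, u[9] = 13, u[10] = 3, u[11] = 4, u[12] = 34, u[13] = 31, u[14] = 27, u[15] = 36, u[16] = 5, u[17] = 21, u[18] = 28, u[19] = 23, u[20] = 2, u[21] = 17, u[22] = 37, u[23] = 35, u[24] = 18, u[25] = 24, u[26] = 32, u[27] = 14, u[28] = 33, u[29] = 1, u[30] = 30, u[31] = 40, u[32] = 39, u[33] = 9, u[34] = 12, u[35] = 16, u[36] = 7, u[37] = 38, u[38] = 22, u[39] = 15, u[40] = 20, u[41] = 41, u[42] = 26, u[43] = 6.
Since u[43] = u[1] = 6, the sequence is periodic with period 42.
So u[339] = u[1 + ((339-1) mod 42)] = u[3] = 25.

25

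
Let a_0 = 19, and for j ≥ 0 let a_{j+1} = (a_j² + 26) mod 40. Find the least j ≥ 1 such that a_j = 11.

3

We have a_0 = 19, a_1 = 27, a_2 = 35, a_3 = 11, a_4 = 27.
Since a_4 = a_1 = 27, the sequence is eventually periodic: after a pre-period of length 1 it cycles with period 3.
The value 11 first appears (with j ≥ 1) at a_3.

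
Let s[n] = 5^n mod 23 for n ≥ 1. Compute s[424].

8

Listing terms: s[1] = 5; s[2] = 2; s[3] = 10; s[4] = 4; s[5] = 20; s[6] = 8; s[7] = 17; s[8] = 16; s[9] = 11; s[10] = 9; s[11] = 22; s[12] = 18; s[13] = 21; s[14] = 13; s[15] = 19; s[16] = 3; s[17] = 15; s[18] = 6; s[19] = 7; s[20] = 12; s[21] = 14; s[22] = 1; s[23] = 5.
Since s[23] = s[1] = 5, the sequence is periodic with period 22.
(424 - 1) mod 22 = 5, so s[424] = s[6] = 8.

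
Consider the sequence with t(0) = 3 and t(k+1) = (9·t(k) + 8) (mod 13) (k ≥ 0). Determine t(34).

9

t(0) = 3, t(1) = 9, t(2) = 11, t(3) = 3.
The sequence repeats with period 3.
(34 - 0) mod 3 = 1, so t(34) = t(1) = 9.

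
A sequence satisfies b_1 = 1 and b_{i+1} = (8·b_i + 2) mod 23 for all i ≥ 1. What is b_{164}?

8

Computing terms: b_1 = 1, b_2 = 10, b_3 = 13, b_4 = 14, b_5 = 22, b_6 = 17, b_7 = 0, b_8 = 2, b_9 = 18, b_{10} = 8, b_{11} = 20, b_{12} = 1.
The sequence repeats with period 11.
(164 - 1) mod 11 = 9, so b_{164} = b_{10} = 8.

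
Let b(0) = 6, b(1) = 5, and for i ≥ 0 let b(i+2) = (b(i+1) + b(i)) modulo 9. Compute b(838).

Computing terms: b(0) = 6,  b(1) = 5,  b(2) = 2,  b(3) = 7,  b(4) = 0,  b(5) = 7,  b(6) = 7,  b(7) = 5,  b(8) = 3,  b(9) = 8,  b(10) = 2,  b(11) = 1,  b(12) = 3,  b(13) = 4,  b(14) = 7,  b(15) = 2,  b(16) = 0,  b(17) = 2,  b(18) = 2,  b(19) = 4,  b(20) = 6,  b(21) = 1,  b(22) = 7,  b(23) = 8,  b(24) = 6,  b(25) = 5.
The sequence repeats with period 24.
(838 - 0) mod 24 = 22, so b(838) = b(22) = 7.

7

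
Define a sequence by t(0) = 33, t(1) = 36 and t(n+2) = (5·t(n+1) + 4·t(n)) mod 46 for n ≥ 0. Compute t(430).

44

Listing terms: t(0) = 33; t(1) = 36; t(2) = 36; t(3) = 2; t(4) = 16; t(5) = 42; t(6) = 44; t(7) = 20; t(8) = 0; t(9) = 34; t(10) = 32; t(11) = 20; t(12) = 44; t(13) = 24; t(14) = 20; t(15) = 12; t(16) = 2; t(17) = 12; t(18) = 22; t(19) = 20; t(20) = 4; t(21) = 8; t(22) = 10; t(23) = 36; t(24) = 36.
Since (t(23), t(24)) = (t(1), t(2)) = (36, 36) (two consecutive terms determine the rest), the sequence is eventually periodic: after a pre-period of length 1 it cycles with period 22.
For n ≥ 1, t(n) depends only on (n - 1) mod 22. (430 - 1) mod 22 = 11, so t(430) = t(12) = 44.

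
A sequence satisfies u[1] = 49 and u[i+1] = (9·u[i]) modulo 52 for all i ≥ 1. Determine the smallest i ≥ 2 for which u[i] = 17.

Computing terms: u[1] = 49,  u[2] = 25,  u[3] = 17,  u[4] = 49.
The sequence repeats with period 3.
The value 17 first appears (with i ≥ 2) at u[3].

3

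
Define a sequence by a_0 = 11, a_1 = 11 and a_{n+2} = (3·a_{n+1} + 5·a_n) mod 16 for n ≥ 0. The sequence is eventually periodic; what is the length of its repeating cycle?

Listing terms: a_0 = 11, a_1 = 11, a_2 = 8, a_3 = 15, a_4 = 5, a_5 = 10, a_6 = 7, a_7 = 7, a_8 = 8, a_9 = 11, a_{10} = 9, a_{11} = 2, a_{12} = 3, a_{13} = 3, a_{14} = 8, a_{15} = 7, a_{16} = 13, a_{17} = 10, a_{18} = 15, a_{19} = 15, a_{20} = 8, a_{21} = 3, a_{22} = 1, a_{23} = 2, a_{24} = 11, a_{25} = 11.
Since (a_{24}, a_{25}) = (a_0, a_1) = (11, 11) (two consecutive terms determine the rest), the sequence is periodic with period 24.

24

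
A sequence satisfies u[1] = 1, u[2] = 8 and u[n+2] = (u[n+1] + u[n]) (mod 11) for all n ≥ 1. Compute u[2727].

Listing terms: u[1] = 1; u[2] = 8; u[3] = 9; u[4] = 6; u[5] = 4; u[6] = 10; u[7] = 3; u[8] = 2; u[9] = 5; u[10] = 7; u[11] = 1; u[12] = 8.
The sequence repeats with period 10.
(2727 - 1) mod 10 = 6, so u[2727] = u[7] = 3.

3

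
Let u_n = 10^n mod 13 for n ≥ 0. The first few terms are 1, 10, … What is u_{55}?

We have u_0 = 1, u_1 = 10, u_2 = 9, u_3 = 12, u_4 = 3, u_5 = 4, u_6 = 1.
The sequence repeats with period 6.
(55 - 0) mod 6 = 1, so u_{55} = u_1 = 10.

10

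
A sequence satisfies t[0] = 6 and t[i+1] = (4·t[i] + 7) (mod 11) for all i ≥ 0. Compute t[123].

Computing terms: t[0] = 6, t[1] = 9, t[2] = 10, t[3] = 3, t[4] = 8, t[5] = 6.
Since t[5] = t[0] = 6, the sequence is periodic with period 5.
(123 - 0) mod 5 = 3, so t[123] = t[3] = 3.

3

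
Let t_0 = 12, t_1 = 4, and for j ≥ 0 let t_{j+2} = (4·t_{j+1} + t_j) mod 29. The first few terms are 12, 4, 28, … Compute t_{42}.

12

We have t_0 = 12,  t_1 = 4,  t_2 = 28,  t_3 = 0,  t_4 = 28,  t_5 = 25,  t_6 = 12,  t_7 = 15,  t_8 = 14,  t_9 = 13,  t_{10} = 8,  t_{11} = 16,  t_{12} = 14,  t_{13} = 14,  t_{14} = 12,  t_{15} = 4.
Since (t_{14}, t_{15}) = (t_0, t_1) = (12, 4) (two consecutive terms determine the rest), the sequence is periodic with period 14.
(42 - 0) mod 14 = 0, so t_{42} = t_0 = 12.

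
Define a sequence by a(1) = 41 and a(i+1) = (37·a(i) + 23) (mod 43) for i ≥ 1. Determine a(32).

We have a(1) = 41, a(2) = 35, a(3) = 28, a(4) = 27, a(5) = 33, a(6) = 40, a(7) = 41.
Since a(7) = a(1) = 41, the sequence is periodic with period 6.
So a(32) = a(1 + ((32-1) mod 6)) = a(2) = 35.

35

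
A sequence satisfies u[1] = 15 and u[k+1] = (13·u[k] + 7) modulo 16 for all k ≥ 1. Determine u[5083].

1

Listing terms: u[1] = 15,  u[2] = 10,  u[3] = 9,  u[4] = 12,  u[5] = 3,  u[6] = 14,  u[7] = 13,  u[8] = 0,  u[9] = 7,  u[10] = 2,  u[11] = 1,  u[12] = 4,  u[13] = 11,  u[14] = 6,  u[15] = 5,  u[16] = 8,  u[17] = 15.
Since u[17] = u[1] = 15, the sequence is periodic with period 16.
(5083 - 1) mod 16 = 10, so u[5083] = u[11] = 1.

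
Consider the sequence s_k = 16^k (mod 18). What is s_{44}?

Computing terms: s_1 = 16, s_2 = 4, s_3 = 10, s_4 = 16.
The sequence repeats with period 3.
(44 - 1) mod 3 = 1, so s_{44} = s_2 = 4.

4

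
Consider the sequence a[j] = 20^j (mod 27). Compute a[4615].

11

Computing terms: a[0] = 1, a[1] = 20, a[2] = 22, a[3] = 8, a[4] = 25, a[5] = 14, a[6] = 10, a[7] = 11, a[8] = 4, a[9] = 26, a[10] = 7, a[11] = 5, a[12] = 19, a[13] = 2, a[14] = 13, a[15] = 17, a[16] = 16, a[17] = 23, a[18] = 1.
Since a[18] = a[0] = 1, the sequence is periodic with period 18.
(4615 - 0) mod 18 = 7, so a[4615] = a[7] = 11.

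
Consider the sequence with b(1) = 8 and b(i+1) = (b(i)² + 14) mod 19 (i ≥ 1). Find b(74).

2

b(1) = 8, b(2) = 2, b(3) = 18, b(4) = 15, b(5) = 11, b(6) = 2.
Since b(6) = b(2) = 2, the sequence is eventually periodic: after a pre-period of length 1 it cycles with period 4.
For i ≥ 2, b(i) depends only on (i - 2) mod 4. (74 - 2) mod 4 = 0, so b(74) = b(2) = 2.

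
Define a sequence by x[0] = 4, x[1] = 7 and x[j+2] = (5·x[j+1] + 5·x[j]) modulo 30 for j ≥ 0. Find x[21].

Computing terms: x[0] = 4,  x[1] = 7,  x[2] = 25,  x[3] = 10,  x[4] = 25,  x[5] = 25,  x[6] = 10.
Since (x[5], x[6]) = (x[2], x[3]) = (25, 10) (two consecutive terms determine the rest), the sequence is eventually periodic: after a pre-period of length 2 it cycles with period 3.
For j ≥ 2, x[j] depends only on (j - 2) mod 3. (21 - 2) mod 3 = 1, so x[21] = x[3] = 10.

10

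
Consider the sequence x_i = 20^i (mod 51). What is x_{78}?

19

We have x_1 = 20,  x_2 = 43,  x_3 = 44,  x_4 = 13,  x_5 = 5,  x_6 = 49,  x_7 = 11,  x_8 = 16,  x_9 = 14,  x_{10} = 25,  x_{11} = 41,  x_{12} = 4,  x_{13} = 29,  x_{14} = 19,  x_{15} = 23,  x_{16} = 1,  x_{17} = 20.
Since x_{17} = x_1 = 20, the sequence is periodic with period 16.
So x_{78} = x_{1 + ((78-1) mod 16)} = x_{14} = 19.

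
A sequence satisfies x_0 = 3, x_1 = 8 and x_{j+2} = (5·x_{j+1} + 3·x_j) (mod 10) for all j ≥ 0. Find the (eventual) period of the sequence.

x_0 = 3,  x_1 = 8,  x_2 = 9,  x_3 = 9,  x_4 = 2,  x_5 = 7,  x_6 = 1,  x_7 = 6,  x_8 = 3,  x_9 = 3,  x_{10} = 4,  x_{11} = 9,  x_{12} = 7,  x_{13} = 2,  x_{14} = 1,  x_{15} = 1,  x_{16} = 8,  x_{17} = 3,  x_{18} = 9,  x_{19} = 4,  x_{20} = 7,  x_{21} = 7,  x_{22} = 6,  x_{23} = 1,  x_{24} = 3,  x_{25} = 8.
Since (x_{24}, x_{25}) = (x_0, x_1) = (3, 8) (two consecutive terms determine the rest), the sequence is periodic with period 24.

24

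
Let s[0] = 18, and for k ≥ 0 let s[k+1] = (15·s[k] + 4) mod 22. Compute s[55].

Listing terms: s[0] = 18; s[1] = 10; s[2] = 0; s[3] = 4; s[4] = 20; s[5] = 18.
Since s[5] = s[0] = 18, the sequence is periodic with period 5.
(55 - 0) mod 5 = 0, so s[55] = s[0] = 18.

18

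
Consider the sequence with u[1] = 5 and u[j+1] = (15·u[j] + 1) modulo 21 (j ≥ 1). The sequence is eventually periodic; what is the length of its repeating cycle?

7

u[1] = 5; u[2] = 13; u[3] = 7; u[4] = 1; u[5] = 16; u[6] = 10; u[7] = 4; u[8] = 19; u[9] = 13.
Since u[9] = u[2] = 13, the sequence is eventually periodic: after a pre-period of length 1 it cycles with period 7.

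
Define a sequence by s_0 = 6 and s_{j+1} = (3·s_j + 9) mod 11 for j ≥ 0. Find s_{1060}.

We have s_0 = 6,  s_1 = 5,  s_2 = 2,  s_3 = 4,  s_4 = 10,  s_5 = 6.
The sequence repeats with period 5.
So s_{1060} = s_{0 + ((1060-0) mod 5)} = s_0 = 6.

6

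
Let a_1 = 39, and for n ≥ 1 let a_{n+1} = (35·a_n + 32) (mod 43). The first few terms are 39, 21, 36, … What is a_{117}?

We have a_1 = 39, a_2 = 21, a_3 = 36, a_4 = 2, a_5 = 16, a_6 = 33, a_7 = 26, a_8 = 39.
The sequence repeats with period 7.
So a_{117} = a_{1 + ((117-1) mod 7)} = a_5 = 16.

16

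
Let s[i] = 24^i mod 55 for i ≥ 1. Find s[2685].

54

Computing terms: s[1] = 24; s[2] = 26; s[3] = 19; s[4] = 16; s[5] = 54; s[6] = 31; s[7] = 29; s[8] = 36; s[9] = 39; s[10] = 1; s[11] = 24.
Since s[11] = s[1] = 24, the sequence is periodic with period 10.
So s[2685] = s[1 + ((2685-1) mod 10)] = s[5] = 54.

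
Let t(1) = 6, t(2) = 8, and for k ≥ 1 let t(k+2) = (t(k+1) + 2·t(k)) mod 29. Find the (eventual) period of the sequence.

Computing terms: t(1) = 6; t(2) = 8; t(3) = 20; t(4) = 7; t(5) = 18; t(6) = 3; t(7) = 10; t(8) = 16; t(9) = 7; t(10) = 10; t(11) = 24; t(12) = 15; t(13) = 5; t(14) = 6; t(15) = 16; t(16) = 28; t(17) = 2; t(18) = 0; t(19) = 4; t(20) = 4; t(21) = 12; t(22) = 20; t(23) = 15; t(24) = 26; t(25) = 27; t(26) = 21; t(27) = 17; t(28) = 1; t(29) = 6; t(30) = 8.
Since (t(29), t(30)) = (t(1), t(2)) = (6, 8) (two consecutive terms determine the rest), the sequence is periodic with period 28.

28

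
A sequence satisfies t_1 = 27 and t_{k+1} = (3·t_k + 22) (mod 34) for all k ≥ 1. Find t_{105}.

19

Computing terms: t_1 = 27; t_2 = 1; t_3 = 25; t_4 = 29; t_5 = 7; t_6 = 9; t_7 = 15; t_8 = 33; t_9 = 19; t_{10} = 11; t_{11} = 21; t_{12} = 17; t_{13} = 5; t_{14} = 3; t_{15} = 31; t_{16} = 13; t_{17} = 27.
The sequence repeats with period 16.
So t_{105} = t_{1 + ((105-1) mod 16)} = t_9 = 19.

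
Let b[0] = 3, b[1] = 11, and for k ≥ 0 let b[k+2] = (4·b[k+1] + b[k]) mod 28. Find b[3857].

We have b[0] = 3; b[1] = 11; b[2] = 19; b[3] = 3; b[4] = 3; b[5] = 15; b[6] = 7; b[7] = 15; b[8] = 11; b[9] = 3; b[10] = 23; b[11] = 11; b[12] = 11; b[13] = 27; b[14] = 7; b[15] = 27; b[16] = 3; b[17] = 11.
The sequence repeats with period 16.
So b[3857] = b[0 + ((3857-0) mod 16)] = b[1] = 11.

11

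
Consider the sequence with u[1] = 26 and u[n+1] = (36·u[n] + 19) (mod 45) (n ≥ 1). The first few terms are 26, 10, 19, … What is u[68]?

19

Listing terms: u[1] = 26,  u[2] = 10,  u[3] = 19,  u[4] = 28,  u[5] = 37,  u[6] = 1,  u[7] = 10.
Since u[7] = u[2] = 10, the sequence is eventually periodic: after a pre-period of length 1 it cycles with period 5.
For n ≥ 2, u[n] depends only on (n - 2) mod 5. (68 - 2) mod 5 = 1, so u[68] = u[3] = 19.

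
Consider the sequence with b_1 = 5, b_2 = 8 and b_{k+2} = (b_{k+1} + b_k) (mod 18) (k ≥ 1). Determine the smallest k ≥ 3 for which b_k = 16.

b_1 = 5,  b_2 = 8,  b_3 = 13,  b_4 = 3,  b_5 = 16,  b_6 = 1,  b_7 = 17,  b_8 = 0,  b_9 = 17,  b_{10} = 17,  b_{11} = 16,  b_{12} = 15,  b_{13} = 13,  b_{14} = 10,  b_{15} = 5,  b_{16} = 15,  b_{17} = 2,  b_{18} = 17,  b_{19} = 1,  b_{20} = 0,  b_{21} = 1,  b_{22} = 1,  b_{23} = 2,  b_{24} = 3,  b_{25} = 5,  b_{26} = 8.
The sequence repeats with period 24.
The value 16 first appears (with k ≥ 3) at b_5.

5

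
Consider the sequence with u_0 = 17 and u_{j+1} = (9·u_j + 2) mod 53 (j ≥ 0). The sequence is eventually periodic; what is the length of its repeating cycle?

26

Computing terms: u_0 = 17; u_1 = 49; u_2 = 19; u_3 = 14; u_4 = 22; u_5 = 41; u_6 = 0; u_7 = 2; u_8 = 20; u_9 = 23; u_{10} = 50; u_{11} = 28; u_{12} = 42; u_{13} = 9; u_{14} = 30; u_{15} = 7; u_{16} = 12; u_{17} = 4; u_{18} = 38; u_{19} = 26; u_{20} = 24; u_{21} = 6; u_{22} = 3; u_{23} = 29; u_{24} = 51; u_{25} = 37; u_{26} = 17.
The sequence repeats with period 26.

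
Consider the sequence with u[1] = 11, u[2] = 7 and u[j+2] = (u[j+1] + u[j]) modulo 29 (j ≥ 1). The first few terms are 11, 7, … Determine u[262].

5

Computing terms: u[1] = 11,  u[2] = 7,  u[3] = 18,  u[4] = 25,  u[5] = 14,  u[6] = 10,  u[7] = 24,  u[8] = 5,  u[9] = 0,  u[10] = 5,  u[11] = 5,  u[12] = 10,  u[13] = 15,  u[14] = 25,  u[15] = 11,  u[16] = 7.
Since (u[15], u[16]) = (u[1], u[2]) = (11, 7) (two consecutive terms determine the rest), the sequence is periodic with period 14.
(262 - 1) mod 14 = 9, so u[262] = u[10] = 5.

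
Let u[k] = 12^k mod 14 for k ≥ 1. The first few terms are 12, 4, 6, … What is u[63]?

Computing terms: u[1] = 12; u[2] = 4; u[3] = 6; u[4] = 2; u[5] = 10; u[6] = 8; u[7] = 12.
Since u[7] = u[1] = 12, the sequence is periodic with period 6.
So u[63] = u[1 + ((63-1) mod 6)] = u[3] = 6.

6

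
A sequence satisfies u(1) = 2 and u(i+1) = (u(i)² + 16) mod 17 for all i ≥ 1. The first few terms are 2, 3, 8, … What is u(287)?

Listing terms: u(1) = 2; u(2) = 3; u(3) = 8; u(4) = 12; u(5) = 7; u(6) = 14; u(7) = 8.
Since u(7) = u(3) = 8, the sequence is eventually periodic: after a pre-period of length 2 it cycles with period 4.
For i ≥ 3, u(i) depends only on (i - 3) mod 4. (287 - 3) mod 4 = 0, so u(287) = u(3) = 8.

8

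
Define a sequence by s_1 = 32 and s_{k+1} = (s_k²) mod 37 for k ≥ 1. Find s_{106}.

Listing terms: s_1 = 32,  s_2 = 25,  s_3 = 33,  s_4 = 16,  s_5 = 34,  s_6 = 9,  s_7 = 7,  s_8 = 12,  s_9 = 33.
Since s_9 = s_3 = 33, the sequence is eventually periodic: after a pre-period of length 2 it cycles with period 6.
For k ≥ 3, s_k depends only on (k - 3) mod 6. (106 - 3) mod 6 = 1, so s_{106} = s_4 = 16.

16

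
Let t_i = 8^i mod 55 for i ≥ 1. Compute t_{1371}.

52

t_1 = 8, t_2 = 9, t_3 = 17, t_4 = 26, t_5 = 43, t_6 = 14, t_7 = 2, t_8 = 16, t_9 = 18, t_{10} = 34, t_{11} = 52, t_{12} = 31, t_{13} = 28, t_{14} = 4, t_{15} = 32, t_{16} = 36, t_{17} = 13, t_{18} = 49, t_{19} = 7, t_{20} = 1, t_{21} = 8.
The sequence repeats with period 20.
So t_{1371} = t_{1 + ((1371-1) mod 20)} = t_{11} = 52.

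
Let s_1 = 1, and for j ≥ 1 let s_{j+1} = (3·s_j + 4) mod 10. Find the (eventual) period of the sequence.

We have s_1 = 1; s_2 = 7; s_3 = 5; s_4 = 9; s_5 = 1.
The sequence repeats with period 4.

4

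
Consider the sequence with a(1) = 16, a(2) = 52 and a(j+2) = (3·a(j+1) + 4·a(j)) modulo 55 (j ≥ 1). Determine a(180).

Listing terms: a(1) = 16; a(2) = 52; a(3) = 0; a(4) = 43; a(5) = 19; a(6) = 9; a(7) = 48; a(8) = 15; a(9) = 17; a(10) = 1; a(11) = 16; a(12) = 52.
The sequence repeats with period 10.
So a(180) = a(1 + ((180-1) mod 10)) = a(10) = 1.

1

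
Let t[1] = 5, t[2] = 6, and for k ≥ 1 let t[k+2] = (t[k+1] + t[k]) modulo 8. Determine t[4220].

Listing terms: t[1] = 5; t[2] = 6; t[3] = 3; t[4] = 1; t[5] = 4; t[6] = 5; t[7] = 1; t[8] = 6; t[9] = 7; t[10] = 5; t[11] = 4; t[12] = 1; t[13] = 5; t[14] = 6.
Since (t[13], t[14]) = (t[1], t[2]) = (5, 6) (two consecutive terms determine the rest), the sequence is periodic with period 12.
(4220 - 1) mod 12 = 7, so t[4220] = t[8] = 6.

6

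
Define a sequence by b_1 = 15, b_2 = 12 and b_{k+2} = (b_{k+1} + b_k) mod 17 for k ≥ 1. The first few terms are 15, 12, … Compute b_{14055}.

12

Computing terms: b_1 = 15,  b_2 = 12,  b_3 = 10,  b_4 = 5,  b_5 = 15,  b_6 = 3,  b_7 = 1,  b_8 = 4,  b_9 = 5,  b_{10} = 9,  b_{11} = 14,  b_{12} = 6,  b_{13} = 3,  b_{14} = 9,  b_{15} = 12,  b_{16} = 4,  b_{17} = 16,  b_{18} = 3,  b_{19} = 2,  b_{20} = 5,  b_{21} = 7,  b_{22} = 12,  b_{23} = 2,  b_{24} = 14,  b_{25} = 16,  b_{26} = 13,  b_{27} = 12,  b_{28} = 8,  b_{29} = 3,  b_{30} = 11,  b_{31} = 14,  b_{32} = 8,  b_{33} = 5,  b_{34} = 13,  b_{35} = 1,  b_{36} = 14,  b_{37} = 15,  b_{38} = 12.
The sequence repeats with period 36.
So b_{14055} = b_{1 + ((14055-1) mod 36)} = b_{15} = 12.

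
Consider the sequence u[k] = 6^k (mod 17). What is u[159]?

Listing terms: u[0] = 1, u[1] = 6, u[2] = 2, u[3] = 12, u[4] = 4, u[5] = 7, u[6] = 8, u[7] = 14, u[8] = 16, u[9] = 11, u[10] = 15, u[11] = 5, u[12] = 13, u[13] = 10, u[14] = 9, u[15] = 3, u[16] = 1.
Since u[16] = u[0] = 1, the sequence is periodic with period 16.
(159 - 0) mod 16 = 15, so u[159] = u[15] = 3.

3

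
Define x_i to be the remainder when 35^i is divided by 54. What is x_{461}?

Computing terms: x_0 = 1, x_1 = 35, x_2 = 37, x_3 = 53, x_4 = 19, x_5 = 17, x_6 = 1.
The sequence repeats with period 6.
(461 - 0) mod 6 = 5, so x_{461} = x_5 = 17.

17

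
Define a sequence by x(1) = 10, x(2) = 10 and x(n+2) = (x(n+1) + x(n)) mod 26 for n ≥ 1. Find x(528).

Computing terms: x(1) = 10, x(2) = 10, x(3) = 20, x(4) = 4, x(5) = 24, x(6) = 2, x(7) = 0, x(8) = 2, x(9) = 2, x(10) = 4, x(11) = 6, x(12) = 10, x(13) = 16, x(14) = 0, x(15) = 16, x(16) = 16, x(17) = 6, x(18) = 22, x(19) = 2, x(20) = 24, x(21) = 0, x(22) = 24, x(23) = 24, x(24) = 22, x(25) = 20, x(26) = 16, x(27) = 10, x(28) = 0, x(29) = 10, x(30) = 10.
Since (x(29), x(30)) = (x(1), x(2)) = (10, 10) (two consecutive terms determine the rest), the sequence is periodic with period 28.
(528 - 1) mod 28 = 23, so x(528) = x(24) = 22.

22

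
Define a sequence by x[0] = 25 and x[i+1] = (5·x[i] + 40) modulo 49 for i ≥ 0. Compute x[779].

46

We have x[0] = 25,  x[1] = 18,  x[2] = 32,  x[3] = 4,  x[4] = 11,  x[5] = 46,  x[6] = 25.
Since x[6] = x[0] = 25, the sequence is periodic with period 6.
(779 - 0) mod 6 = 5, so x[779] = x[5] = 46.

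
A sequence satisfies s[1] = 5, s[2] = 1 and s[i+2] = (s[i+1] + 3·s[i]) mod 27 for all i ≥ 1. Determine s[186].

16

We have s[1] = 5; s[2] = 1; s[3] = 16; s[4] = 19; s[5] = 13; s[6] = 16; s[7] = 1; s[8] = 22; s[9] = 25; s[10] = 10; s[11] = 4; s[12] = 7; s[13] = 19; s[14] = 13.
Since (s[13], s[14]) = (s[4], s[5]) = (19, 13) (two consecutive terms determine the rest), the sequence is eventually periodic: after a pre-period of length 3 it cycles with period 9.
For i ≥ 4, s[i] depends only on (i - 4) mod 9. (186 - 4) mod 9 = 2, so s[186] = s[6] = 16.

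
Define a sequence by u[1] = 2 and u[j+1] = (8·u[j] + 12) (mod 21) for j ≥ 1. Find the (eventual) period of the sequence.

Listing terms: u[1] = 2,  u[2] = 7,  u[3] = 5,  u[4] = 10,  u[5] = 8,  u[6] = 13,  u[7] = 11,  u[8] = 16,  u[9] = 14,  u[10] = 19,  u[11] = 17,  u[12] = 1,  u[13] = 20,  u[14] = 4,  u[15] = 2.
Since u[15] = u[1] = 2, the sequence is periodic with period 14.

14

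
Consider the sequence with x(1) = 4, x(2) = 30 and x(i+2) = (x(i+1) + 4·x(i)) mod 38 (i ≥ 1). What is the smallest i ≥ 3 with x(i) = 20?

x(1) = 4; x(2) = 30; x(3) = 8; x(4) = 14; x(5) = 8; x(6) = 26; x(7) = 20; x(8) = 10; x(9) = 14; x(10) = 16; x(11) = 34; x(12) = 22; x(13) = 6; x(14) = 18; x(15) = 4; x(16) = 0; x(17) = 16; x(18) = 16; x(19) = 4; x(20) = 30.
Since (x(19), x(20)) = (x(1), x(2)) = (4, 30) (two consecutive terms determine the rest), the sequence is periodic with period 18.
The value 20 first appears (with i ≥ 3) at x(7).

7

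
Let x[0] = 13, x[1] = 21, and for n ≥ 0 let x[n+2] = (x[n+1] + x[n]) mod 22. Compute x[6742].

x[0] = 13, x[1] = 21, x[2] = 12, x[3] = 11, x[4] = 1, x[5] = 12, x[6] = 13, x[7] = 3, x[8] = 16, x[9] = 19, x[10] = 13, x[11] = 10, x[12] = 1, x[13] = 11, x[14] = 12, x[15] = 1, x[16] = 13, x[17] = 14, x[18] = 5, x[19] = 19, x[20] = 2, x[21] = 21, x[22] = 1, x[23] = 0, x[24] = 1, x[25] = 1, x[26] = 2, x[27] = 3, x[28] = 5, x[29] = 8, x[30] = 13, x[31] = 21.
Since (x[30], x[31]) = (x[0], x[1]) = (13, 21) (two consecutive terms determine the rest), the sequence is periodic with period 30.
So x[6742] = x[0 + ((6742-0) mod 30)] = x[22] = 1.

1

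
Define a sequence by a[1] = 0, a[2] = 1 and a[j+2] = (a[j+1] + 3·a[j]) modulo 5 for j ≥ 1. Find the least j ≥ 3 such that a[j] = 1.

3

We have a[1] = 0; a[2] = 1; a[3] = 1; a[4] = 4; a[5] = 2; a[6] = 4; a[7] = 0; a[8] = 2; a[9] = 2; a[10] = 3; a[11] = 4; a[12] = 3; a[13] = 0; a[14] = 4; a[15] = 4; a[16] = 1; a[17] = 3; a[18] = 1; a[19] = 0; a[20] = 3; a[21] = 3; a[22] = 2; a[23] = 1; a[24] = 2; a[25] = 0; a[26] = 1.
Since (a[25], a[26]) = (a[1], a[2]) = (0, 1) (two consecutive terms determine the rest), the sequence is periodic with period 24.
The value 1 first appears (with j ≥ 3) at a[3].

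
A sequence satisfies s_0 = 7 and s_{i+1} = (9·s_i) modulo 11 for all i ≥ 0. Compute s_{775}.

We have s_0 = 7, s_1 = 8, s_2 = 6, s_3 = 10, s_4 = 2, s_5 = 7.
Since s_5 = s_0 = 7, the sequence is periodic with period 5.
So s_{775} = s_{0 + ((775-0) mod 5)} = s_0 = 7.

7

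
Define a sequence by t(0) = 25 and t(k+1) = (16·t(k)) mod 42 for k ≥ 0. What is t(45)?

Computing terms: t(0) = 25, t(1) = 22, t(2) = 16, t(3) = 4, t(4) = 22.
Since t(4) = t(1) = 22, the sequence is eventually periodic: after a pre-period of length 1 it cycles with period 3.
For k ≥ 1, t(k) depends only on (k - 1) mod 3. (45 - 1) mod 3 = 2, so t(45) = t(3) = 4.

4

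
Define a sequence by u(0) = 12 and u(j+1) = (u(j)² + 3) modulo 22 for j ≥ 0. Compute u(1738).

Listing terms: u(0) = 12,  u(1) = 15,  u(2) = 8,  u(3) = 1,  u(4) = 4,  u(5) = 19,  u(6) = 12.
Since u(6) = u(0) = 12, the sequence is periodic with period 6.
So u(1738) = u(0 + ((1738-0) mod 6)) = u(4) = 4.

4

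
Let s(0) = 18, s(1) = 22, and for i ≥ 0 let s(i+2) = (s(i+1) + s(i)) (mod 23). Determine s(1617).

We have s(0) = 18,  s(1) = 22,  s(2) = 17,  s(3) = 16,  s(4) = 10,  s(5) = 3,  s(6) = 13,  s(7) = 16,  s(8) = 6,  s(9) = 22,  s(10) = 5,  s(11) = 4,  s(12) = 9,  s(13) = 13,  s(14) = 22,  s(15) = 12,  s(16) = 11,  s(17) = 0,  s(18) = 11,  s(19) = 11,  s(20) = 22,  s(21) = 10,  s(22) = 9,  s(23) = 19,  s(24) = 5,  s(25) = 1,  s(26) = 6,  s(27) = 7,  s(28) = 13,  s(29) = 20,  s(30) = 10,  s(31) = 7,  s(32) = 17,  s(33) = 1,  s(34) = 18,  s(35) = 19,  s(36) = 14,  s(37) = 10,  s(38) = 1,  s(39) = 11,  s(40) = 12,  s(41) = 0,  s(42) = 12,  s(43) = 12,  s(44) = 1,  s(45) = 13,  s(46) = 14,  s(47) = 4,  s(48) = 18,  s(49) = 22.
Since (s(48), s(49)) = (s(0), s(1)) = (18, 22) (two consecutive terms determine the rest), the sequence is periodic with period 48.
So s(1617) = s(0 + ((1617-0) mod 48)) = s(33) = 1.

1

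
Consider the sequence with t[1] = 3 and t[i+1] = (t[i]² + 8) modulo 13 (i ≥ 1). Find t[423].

11

Listing terms: t[1] = 3; t[2] = 4; t[3] = 11; t[4] = 12; t[5] = 9; t[6] = 11.
Since t[6] = t[3] = 11, the sequence is eventually periodic: after a pre-period of length 2 it cycles with period 3.
For i ≥ 3, t[i] depends only on (i - 3) mod 3. (423 - 3) mod 3 = 0, so t[423] = t[3] = 11.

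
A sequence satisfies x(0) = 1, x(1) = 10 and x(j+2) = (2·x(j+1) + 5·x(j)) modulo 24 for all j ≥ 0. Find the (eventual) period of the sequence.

x(0) = 1,  x(1) = 10,  x(2) = 1,  x(3) = 4,  x(4) = 13,  x(5) = 22,  x(6) = 13,  x(7) = 16,  x(8) = 1,  x(9) = 10.
The sequence repeats with period 8.

8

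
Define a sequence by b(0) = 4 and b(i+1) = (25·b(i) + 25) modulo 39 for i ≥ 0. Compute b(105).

34

Computing terms: b(0) = 4; b(1) = 8; b(2) = 30; b(3) = 34; b(4) = 17; b(5) = 21; b(6) = 4.
The sequence repeats with period 6.
So b(105) = b(0 + ((105-0) mod 6)) = b(3) = 34.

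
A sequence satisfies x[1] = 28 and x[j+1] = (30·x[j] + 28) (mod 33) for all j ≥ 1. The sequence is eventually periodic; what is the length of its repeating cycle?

10

Listing terms: x[1] = 28; x[2] = 10; x[3] = 31; x[4] = 1; x[5] = 25; x[6] = 19; x[7] = 4; x[8] = 16; x[9] = 13; x[10] = 22; x[11] = 28.
The sequence repeats with period 10.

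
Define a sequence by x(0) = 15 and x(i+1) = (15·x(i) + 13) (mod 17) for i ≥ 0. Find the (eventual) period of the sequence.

We have x(0) = 15, x(1) = 0, x(2) = 13, x(3) = 4, x(4) = 5, x(5) = 3, x(6) = 7, x(7) = 16, x(8) = 15.
The sequence repeats with period 8.

8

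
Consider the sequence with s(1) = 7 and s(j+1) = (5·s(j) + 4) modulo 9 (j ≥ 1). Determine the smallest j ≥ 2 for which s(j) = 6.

6

Computing terms: s(1) = 7, s(2) = 3, s(3) = 1, s(4) = 0, s(5) = 4, s(6) = 6, s(7) = 7.
Since s(7) = s(1) = 7, the sequence is periodic with period 6.
The value 6 first appears (with j ≥ 2) at s(6).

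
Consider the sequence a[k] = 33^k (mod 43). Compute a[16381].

Computing terms: a[1] = 33; a[2] = 14; a[3] = 32; a[4] = 24; a[5] = 18; a[6] = 35; a[7] = 37; a[8] = 17; a[9] = 2; a[10] = 23; a[11] = 28; a[12] = 21; a[13] = 5; a[14] = 36; a[15] = 27; a[16] = 31; a[17] = 34; a[18] = 4; a[19] = 3; a[20] = 13; a[21] = 42; a[22] = 10; a[23] = 29; a[24] = 11; a[25] = 19; a[26] = 25; a[27] = 8; a[28] = 6; a[29] = 26; a[30] = 41; a[31] = 20; a[32] = 15; a[33] = 22; a[34] = 38; a[35] = 7; a[36] = 16; a[37] = 12; a[38] = 9; a[39] = 39; a[40] = 40; a[41] = 30; a[42] = 1; a[43] = 33.
Since a[43] = a[1] = 33, the sequence is periodic with period 42.
(16381 - 1) mod 42 = 0, so a[16381] = a[1] = 33.

33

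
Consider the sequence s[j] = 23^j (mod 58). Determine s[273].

1

Computing terms: s[1] = 23, s[2] = 7, s[3] = 45, s[4] = 49, s[5] = 25, s[6] = 53, s[7] = 1, s[8] = 23.
The sequence repeats with period 7.
(273 - 1) mod 7 = 6, so s[273] = s[7] = 1.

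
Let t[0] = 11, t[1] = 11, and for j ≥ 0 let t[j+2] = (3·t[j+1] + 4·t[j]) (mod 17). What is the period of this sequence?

4

Listing terms: t[0] = 11, t[1] = 11, t[2] = 9, t[3] = 3, t[4] = 11, t[5] = 11.
Since (t[4], t[5]) = (t[0], t[1]) = (11, 11) (two consecutive terms determine the rest), the sequence is periodic with period 4.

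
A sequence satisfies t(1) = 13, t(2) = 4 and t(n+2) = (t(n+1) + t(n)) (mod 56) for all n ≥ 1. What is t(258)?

11

We have t(1) = 13,  t(2) = 4,  t(3) = 17,  t(4) = 21,  t(5) = 38,  t(6) = 3,  t(7) = 41,  t(8) = 44,  t(9) = 29,  t(10) = 17,  t(11) = 46,  t(12) = 7,  t(13) = 53,  t(14) = 4,  t(15) = 1,  t(16) = 5,  t(17) = 6,  t(18) = 11,  t(19) = 17,  t(20) = 28,  t(21) = 45,  t(22) = 17,  t(23) = 6,  t(24) = 23,  t(25) = 29,  t(26) = 52,  t(27) = 25,  t(28) = 21,  t(29) = 46,  t(30) = 11,  t(31) = 1,  t(32) = 12,  t(33) = 13,  t(34) = 25,  t(35) = 38,  t(36) = 7,  t(37) = 45,  t(38) = 52,  t(39) = 41,  t(40) = 37,  t(41) = 22,  t(42) = 3,  t(43) = 25,  t(44) = 28,  t(45) = 53,  t(46) = 25,  t(47) = 22,  t(48) = 47,  t(49) = 13,  t(50) = 4.
The sequence repeats with period 48.
(258 - 1) mod 48 = 17, so t(258) = t(18) = 11.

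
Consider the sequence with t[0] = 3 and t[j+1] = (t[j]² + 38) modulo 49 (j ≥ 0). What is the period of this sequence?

t[0] = 3; t[1] = 47; t[2] = 42; t[3] = 38; t[4] = 12; t[5] = 35; t[6] = 38.
Since t[6] = t[3] = 38, the sequence is eventually periodic: after a pre-period of length 3 it cycles with period 3.

3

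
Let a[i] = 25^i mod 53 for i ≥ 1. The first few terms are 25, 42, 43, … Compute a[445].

Listing terms: a[1] = 25,  a[2] = 42,  a[3] = 43,  a[4] = 15,  a[5] = 4,  a[6] = 47,  a[7] = 9,  a[8] = 13,  a[9] = 7,  a[10] = 16,  a[11] = 29,  a[12] = 36,  a[13] = 52,  a[14] = 28,  a[15] = 11,  a[16] = 10,  a[17] = 38,  a[18] = 49,  a[19] = 6,  a[20] = 44,  a[21] = 40,  a[22] = 46,  a[23] = 37,  a[24] = 24,  a[25] = 17,  a[26] = 1,  a[27] = 25.
The sequence repeats with period 26.
(445 - 1) mod 26 = 2, so a[445] = a[3] = 43.

43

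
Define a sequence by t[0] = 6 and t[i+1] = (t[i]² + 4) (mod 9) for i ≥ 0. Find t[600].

8

Computing terms: t[0] = 6, t[1] = 4, t[2] = 2, t[3] = 8, t[4] = 5, t[5] = 2.
Since t[5] = t[2] = 2, the sequence is eventually periodic: after a pre-period of length 2 it cycles with period 3.
For i ≥ 2, t[i] depends only on (i - 2) mod 3. (600 - 2) mod 3 = 1, so t[600] = t[3] = 8.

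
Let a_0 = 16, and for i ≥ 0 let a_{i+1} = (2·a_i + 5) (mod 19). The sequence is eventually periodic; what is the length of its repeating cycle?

18

We have a_0 = 16; a_1 = 18; a_2 = 3; a_3 = 11; a_4 = 8; a_5 = 2; a_6 = 9; a_7 = 4; a_8 = 13; a_9 = 12; a_{10} = 10; a_{11} = 6; a_{12} = 17; a_{13} = 1; a_{14} = 7; a_{15} = 0; a_{16} = 5; a_{17} = 15; a_{18} = 16.
Since a_{18} = a_0 = 16, the sequence is periodic with period 18.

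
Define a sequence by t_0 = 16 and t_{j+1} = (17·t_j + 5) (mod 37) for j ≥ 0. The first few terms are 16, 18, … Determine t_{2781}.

t_0 = 16,  t_1 = 18,  t_2 = 15,  t_3 = 1,  t_4 = 22,  t_5 = 9,  t_6 = 10,  t_7 = 27,  t_8 = 20,  t_9 = 12,  t_{10} = 24,  t_{11} = 6,  t_{12} = 33,  t_{13} = 11,  t_{14} = 7,  t_{15} = 13,  t_{16} = 4,  t_{17} = 36,  t_{18} = 25,  t_{19} = 23,  t_{20} = 26,  t_{21} = 3,  t_{22} = 19,  t_{23} = 32,  t_{24} = 31,  t_{25} = 14,  t_{26} = 21,  t_{27} = 29,  t_{28} = 17,  t_{29} = 35,  t_{30} = 8,  t_{31} = 30,  t_{32} = 34,  t_{33} = 28,  t_{34} = 0,  t_{35} = 5,  t_{36} = 16.
The sequence repeats with period 36.
So t_{2781} = t_{0 + ((2781-0) mod 36)} = t_9 = 12.

12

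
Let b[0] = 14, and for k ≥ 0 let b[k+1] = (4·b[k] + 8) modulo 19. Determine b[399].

We have b[0] = 14; b[1] = 7; b[2] = 17; b[3] = 0; b[4] = 8; b[5] = 2; b[6] = 16; b[7] = 15; b[8] = 11; b[9] = 14.
Since b[9] = b[0] = 14, the sequence is periodic with period 9.
So b[399] = b[0 + ((399-0) mod 9)] = b[3] = 0.

0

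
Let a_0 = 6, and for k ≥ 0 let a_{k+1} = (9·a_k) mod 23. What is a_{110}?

Listing terms: a_0 = 6, a_1 = 8, a_2 = 3, a_3 = 4, a_4 = 13, a_5 = 2, a_6 = 18, a_7 = 1, a_8 = 9, a_9 = 12, a_{10} = 16, a_{11} = 6.
The sequence repeats with period 11.
(110 - 0) mod 11 = 0, so a_{110} = a_0 = 6.

6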